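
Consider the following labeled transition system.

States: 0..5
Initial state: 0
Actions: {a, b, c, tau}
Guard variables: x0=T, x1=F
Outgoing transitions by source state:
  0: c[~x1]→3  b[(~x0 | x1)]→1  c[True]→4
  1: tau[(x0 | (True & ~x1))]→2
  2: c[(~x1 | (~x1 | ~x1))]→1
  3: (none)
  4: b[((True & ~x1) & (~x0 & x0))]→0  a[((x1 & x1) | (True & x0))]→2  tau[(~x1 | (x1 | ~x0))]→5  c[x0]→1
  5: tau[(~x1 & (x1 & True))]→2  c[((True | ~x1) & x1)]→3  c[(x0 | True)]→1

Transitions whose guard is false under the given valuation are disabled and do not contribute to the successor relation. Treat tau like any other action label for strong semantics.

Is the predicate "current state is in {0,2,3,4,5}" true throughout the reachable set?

Answer: INVARIANT VIOLATED at state 1

Trace:
Safe = {0,2,3,4,5}
R = {0,1,2,3,4,5}
  0: ✓
  1: outside
  2: ✓
  3: ✓
  4: ✓
  5: ✓
counterexample path to 1: c·c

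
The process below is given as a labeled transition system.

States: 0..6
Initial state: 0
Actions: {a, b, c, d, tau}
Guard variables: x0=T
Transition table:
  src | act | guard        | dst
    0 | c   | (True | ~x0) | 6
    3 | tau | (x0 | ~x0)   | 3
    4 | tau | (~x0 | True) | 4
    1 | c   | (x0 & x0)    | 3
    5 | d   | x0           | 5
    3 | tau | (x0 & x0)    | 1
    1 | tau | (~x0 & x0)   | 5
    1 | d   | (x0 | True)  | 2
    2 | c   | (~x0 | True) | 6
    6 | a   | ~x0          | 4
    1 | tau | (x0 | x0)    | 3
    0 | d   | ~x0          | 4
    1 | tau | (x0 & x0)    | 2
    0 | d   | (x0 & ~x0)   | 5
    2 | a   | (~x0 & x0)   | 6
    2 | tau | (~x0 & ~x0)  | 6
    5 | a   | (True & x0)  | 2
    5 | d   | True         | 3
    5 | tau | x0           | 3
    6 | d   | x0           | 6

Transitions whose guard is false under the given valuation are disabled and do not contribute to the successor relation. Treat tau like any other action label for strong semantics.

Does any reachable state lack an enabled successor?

Reach set: {0,6}
  0: c→6  [deg 1]
  6: d→6  [deg 1]

Answer: DEADLOCK-FREE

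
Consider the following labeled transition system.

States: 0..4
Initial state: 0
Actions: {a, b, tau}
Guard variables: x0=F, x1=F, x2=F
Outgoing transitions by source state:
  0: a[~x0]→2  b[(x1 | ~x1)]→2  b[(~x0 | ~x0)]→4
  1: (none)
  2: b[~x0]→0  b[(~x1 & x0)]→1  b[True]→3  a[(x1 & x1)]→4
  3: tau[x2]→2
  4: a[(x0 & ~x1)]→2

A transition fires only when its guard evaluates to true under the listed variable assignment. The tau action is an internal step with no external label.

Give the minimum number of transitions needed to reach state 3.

Answer: 2

Working:
Layered search for 3:
  depth 0: {0}
  depth 1: {2,4}
  depth 2: {3}
first hit 3 at d=2 via a·b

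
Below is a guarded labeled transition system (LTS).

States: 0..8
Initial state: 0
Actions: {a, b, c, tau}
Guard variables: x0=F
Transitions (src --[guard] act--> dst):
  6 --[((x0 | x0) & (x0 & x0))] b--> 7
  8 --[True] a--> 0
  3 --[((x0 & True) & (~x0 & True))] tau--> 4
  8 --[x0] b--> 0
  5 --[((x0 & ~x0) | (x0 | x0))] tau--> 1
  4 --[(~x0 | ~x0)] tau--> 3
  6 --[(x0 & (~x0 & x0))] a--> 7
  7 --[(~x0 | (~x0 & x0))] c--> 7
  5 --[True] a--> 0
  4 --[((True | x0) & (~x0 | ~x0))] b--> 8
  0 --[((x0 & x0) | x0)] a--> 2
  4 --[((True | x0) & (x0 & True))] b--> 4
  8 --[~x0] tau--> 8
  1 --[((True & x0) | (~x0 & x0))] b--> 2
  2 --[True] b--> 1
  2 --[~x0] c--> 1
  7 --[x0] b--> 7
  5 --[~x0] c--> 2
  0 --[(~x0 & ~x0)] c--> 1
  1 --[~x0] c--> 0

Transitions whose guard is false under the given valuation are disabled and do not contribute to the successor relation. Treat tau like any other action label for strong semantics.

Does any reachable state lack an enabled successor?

Answer: DEADLOCK-FREE

Trace:
R = {0,1}
  0: c→1  [deg 1]
  1: c→0  [deg 1]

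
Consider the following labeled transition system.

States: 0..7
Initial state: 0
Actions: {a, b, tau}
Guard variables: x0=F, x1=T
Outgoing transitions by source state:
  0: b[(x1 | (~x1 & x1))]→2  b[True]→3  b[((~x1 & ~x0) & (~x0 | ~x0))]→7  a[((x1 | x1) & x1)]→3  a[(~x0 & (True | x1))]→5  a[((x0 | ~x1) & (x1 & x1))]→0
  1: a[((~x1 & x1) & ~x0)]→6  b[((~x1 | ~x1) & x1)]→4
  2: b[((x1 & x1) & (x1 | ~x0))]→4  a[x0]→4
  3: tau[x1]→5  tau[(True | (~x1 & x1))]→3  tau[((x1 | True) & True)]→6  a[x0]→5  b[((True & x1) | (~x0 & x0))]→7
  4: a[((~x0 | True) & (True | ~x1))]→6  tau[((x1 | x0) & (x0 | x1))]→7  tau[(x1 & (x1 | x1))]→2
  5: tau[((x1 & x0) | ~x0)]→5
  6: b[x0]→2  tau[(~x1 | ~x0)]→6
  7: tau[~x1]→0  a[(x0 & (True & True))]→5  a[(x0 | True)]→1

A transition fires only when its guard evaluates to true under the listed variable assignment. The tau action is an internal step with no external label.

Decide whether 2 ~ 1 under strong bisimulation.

Answer: NOT BISIMILAR

Working:
Bisimulation quotient by refinement:
  π0 = {{0,1,2,3,4,5,6,7}}
  π1 = {{0},{1},{2},{3},{4},{5,6},{7}}
stable after 2 split(s): 7 block(s)
[2]={2}  [1]={1}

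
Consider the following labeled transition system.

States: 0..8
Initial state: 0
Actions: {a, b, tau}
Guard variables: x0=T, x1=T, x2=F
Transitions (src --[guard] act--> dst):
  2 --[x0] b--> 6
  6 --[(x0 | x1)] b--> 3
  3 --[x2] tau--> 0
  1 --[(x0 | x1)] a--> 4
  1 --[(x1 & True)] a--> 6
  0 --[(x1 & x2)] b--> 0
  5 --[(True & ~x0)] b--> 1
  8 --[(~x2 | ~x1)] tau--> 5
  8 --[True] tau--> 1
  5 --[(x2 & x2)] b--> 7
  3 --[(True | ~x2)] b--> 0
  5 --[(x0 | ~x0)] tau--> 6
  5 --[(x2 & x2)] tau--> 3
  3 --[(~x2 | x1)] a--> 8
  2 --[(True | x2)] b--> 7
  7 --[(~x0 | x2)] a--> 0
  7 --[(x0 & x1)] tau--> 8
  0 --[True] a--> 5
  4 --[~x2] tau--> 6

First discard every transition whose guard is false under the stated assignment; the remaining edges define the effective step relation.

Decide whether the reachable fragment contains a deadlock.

Answer: DEADLOCK-FREE

Trace:
Reach set: {0,1,3,4,5,6,8}
  0: a→5  [deg 1]
  1: a→4  a→6  [deg 2]
  3: a→8  b→0  [deg 2]
  4: tau→6  [deg 1]
  5: tau→6  [deg 1]
  6: b→3  [deg 1]
  8: tau→1  tau→5  [deg 2]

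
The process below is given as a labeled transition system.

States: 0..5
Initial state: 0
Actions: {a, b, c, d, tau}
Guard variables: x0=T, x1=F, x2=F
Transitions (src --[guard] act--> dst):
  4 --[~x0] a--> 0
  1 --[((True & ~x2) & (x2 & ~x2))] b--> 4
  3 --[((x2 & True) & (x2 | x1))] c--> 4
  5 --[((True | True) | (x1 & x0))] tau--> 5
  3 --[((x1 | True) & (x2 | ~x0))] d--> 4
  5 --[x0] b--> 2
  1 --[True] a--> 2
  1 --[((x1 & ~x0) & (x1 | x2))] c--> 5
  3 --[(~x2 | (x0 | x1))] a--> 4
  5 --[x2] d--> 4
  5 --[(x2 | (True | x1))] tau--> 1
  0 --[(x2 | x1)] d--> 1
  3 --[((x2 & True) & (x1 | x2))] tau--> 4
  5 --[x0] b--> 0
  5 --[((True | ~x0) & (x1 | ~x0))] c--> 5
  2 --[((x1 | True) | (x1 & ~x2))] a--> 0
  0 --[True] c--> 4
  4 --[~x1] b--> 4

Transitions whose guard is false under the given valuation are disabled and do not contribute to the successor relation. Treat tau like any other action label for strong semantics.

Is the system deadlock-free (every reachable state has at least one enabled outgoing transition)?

Reach set: {0,4}
  0: c→4  [1 exit(s)]
  4: b→4  [1 exit(s)]

Answer: DEADLOCK-FREE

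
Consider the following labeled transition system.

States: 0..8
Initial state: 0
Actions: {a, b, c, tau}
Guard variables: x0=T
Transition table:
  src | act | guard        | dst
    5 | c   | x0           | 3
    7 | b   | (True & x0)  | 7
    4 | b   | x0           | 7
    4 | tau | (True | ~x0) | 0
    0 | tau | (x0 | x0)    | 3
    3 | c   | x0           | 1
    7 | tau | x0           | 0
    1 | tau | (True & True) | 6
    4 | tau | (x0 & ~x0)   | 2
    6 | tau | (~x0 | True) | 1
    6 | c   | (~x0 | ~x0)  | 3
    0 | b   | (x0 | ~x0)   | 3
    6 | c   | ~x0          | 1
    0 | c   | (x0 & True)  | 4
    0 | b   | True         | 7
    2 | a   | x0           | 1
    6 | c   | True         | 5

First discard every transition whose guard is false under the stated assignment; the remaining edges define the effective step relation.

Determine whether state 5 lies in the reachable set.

Answer: REACHABLE

Trace:
Guard filter leaves 14 enabled edge(s).
depth 0: {0}
depth 1: {3,4,7}  total {0,3,4,7}
depth 2: {1}  total {0,1,3,4,7}
depth 3: {6}  total {0,1,3,4,6,7}
depth 4: {5}  total {0,1,3,4,5,6,7}
Reachable = {0,1,3,4,5,6,7}
witness 5: tau·c·tau·c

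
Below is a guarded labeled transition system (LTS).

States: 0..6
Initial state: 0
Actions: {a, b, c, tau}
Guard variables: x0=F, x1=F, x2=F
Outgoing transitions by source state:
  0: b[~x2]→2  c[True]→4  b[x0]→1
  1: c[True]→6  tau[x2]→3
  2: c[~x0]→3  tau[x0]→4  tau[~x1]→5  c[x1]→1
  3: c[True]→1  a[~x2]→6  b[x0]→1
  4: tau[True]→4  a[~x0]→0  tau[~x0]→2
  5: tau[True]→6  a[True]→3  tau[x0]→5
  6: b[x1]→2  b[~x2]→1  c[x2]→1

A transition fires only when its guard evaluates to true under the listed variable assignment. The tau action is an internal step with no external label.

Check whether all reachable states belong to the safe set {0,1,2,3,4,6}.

Allowed set {0,1,2,3,4,6}
Reach set: {0,1,2,3,4,5,6}
  0: safe
  1: safe
  2: safe
  3: safe
  4: safe
  5: VIOLATES
  6: safe
witness against invariant: b·tau → 5

Answer: INVARIANT VIOLATED at state 5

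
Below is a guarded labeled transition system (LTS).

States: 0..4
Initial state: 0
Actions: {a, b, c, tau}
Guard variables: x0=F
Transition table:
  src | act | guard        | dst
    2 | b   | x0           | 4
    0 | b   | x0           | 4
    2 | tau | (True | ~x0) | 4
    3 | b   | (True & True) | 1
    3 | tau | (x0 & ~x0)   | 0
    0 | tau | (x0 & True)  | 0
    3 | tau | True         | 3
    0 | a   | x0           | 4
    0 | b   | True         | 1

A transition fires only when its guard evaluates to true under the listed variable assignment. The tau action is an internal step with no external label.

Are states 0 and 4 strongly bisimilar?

Bisimulation quotient by refinement:
  round 0: {{0,1,2,3,4}}
  round 1: {{0},{1,4},{2},{3}}
Fixed point at round 2; 4 class(es).
0∈{0}, 4∈{1,4}

Answer: NOT BISIMILAR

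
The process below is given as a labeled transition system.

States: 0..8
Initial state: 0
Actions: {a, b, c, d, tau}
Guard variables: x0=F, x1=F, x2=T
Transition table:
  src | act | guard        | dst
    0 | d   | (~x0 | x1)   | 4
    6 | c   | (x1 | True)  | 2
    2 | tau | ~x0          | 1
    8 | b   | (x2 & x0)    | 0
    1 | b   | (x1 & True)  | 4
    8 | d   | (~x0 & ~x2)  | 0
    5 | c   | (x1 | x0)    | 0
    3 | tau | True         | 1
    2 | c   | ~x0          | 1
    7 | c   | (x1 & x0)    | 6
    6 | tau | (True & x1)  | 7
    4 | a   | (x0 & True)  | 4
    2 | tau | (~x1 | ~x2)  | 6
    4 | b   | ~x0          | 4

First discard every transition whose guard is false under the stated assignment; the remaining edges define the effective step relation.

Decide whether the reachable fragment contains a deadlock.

Answer: DEADLOCK-FREE

Working:
R = {0,4}
  0: d→4  [1 out]
  4: b→4  [1 out]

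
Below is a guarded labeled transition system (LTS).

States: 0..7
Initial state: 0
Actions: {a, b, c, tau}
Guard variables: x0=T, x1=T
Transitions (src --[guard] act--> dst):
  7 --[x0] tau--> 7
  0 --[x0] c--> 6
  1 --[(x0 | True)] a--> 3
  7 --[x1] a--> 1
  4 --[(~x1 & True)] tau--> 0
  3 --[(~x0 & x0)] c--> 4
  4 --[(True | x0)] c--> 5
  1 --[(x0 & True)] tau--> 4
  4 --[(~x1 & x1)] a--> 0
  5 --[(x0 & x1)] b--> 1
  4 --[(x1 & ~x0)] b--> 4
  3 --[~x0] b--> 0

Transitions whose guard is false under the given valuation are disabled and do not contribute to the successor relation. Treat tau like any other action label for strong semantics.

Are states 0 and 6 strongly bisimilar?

Refine partition for ~:
  P[0] = {{0,1,2,3,4,5,6,7}}
  P[1] = {{0,4},{1,7},{2,3,6},{5}}
  P[2] = {{0},{1},{2,3,6},{4},{5},{7}}
Fixed point at round 3; 6 class(es).
class of 0: {0}; class of 6: {2,3,6}

Answer: NOT BISIMILAR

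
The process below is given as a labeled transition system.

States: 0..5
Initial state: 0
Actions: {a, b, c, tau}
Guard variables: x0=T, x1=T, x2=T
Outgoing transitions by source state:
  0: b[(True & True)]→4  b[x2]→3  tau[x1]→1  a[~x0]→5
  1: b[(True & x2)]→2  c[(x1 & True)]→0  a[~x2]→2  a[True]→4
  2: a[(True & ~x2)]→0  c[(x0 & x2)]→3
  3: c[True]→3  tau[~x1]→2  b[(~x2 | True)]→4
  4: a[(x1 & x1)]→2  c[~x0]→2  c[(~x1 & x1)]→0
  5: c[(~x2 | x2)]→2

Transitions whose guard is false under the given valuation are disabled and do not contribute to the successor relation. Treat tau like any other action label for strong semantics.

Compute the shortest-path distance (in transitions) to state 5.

BFS to 5:
  Layer 0: {0}
  Layer 1: {1,3,4}
  Layer 2: {2}
5 never appears.

Answer: UNREACHABLE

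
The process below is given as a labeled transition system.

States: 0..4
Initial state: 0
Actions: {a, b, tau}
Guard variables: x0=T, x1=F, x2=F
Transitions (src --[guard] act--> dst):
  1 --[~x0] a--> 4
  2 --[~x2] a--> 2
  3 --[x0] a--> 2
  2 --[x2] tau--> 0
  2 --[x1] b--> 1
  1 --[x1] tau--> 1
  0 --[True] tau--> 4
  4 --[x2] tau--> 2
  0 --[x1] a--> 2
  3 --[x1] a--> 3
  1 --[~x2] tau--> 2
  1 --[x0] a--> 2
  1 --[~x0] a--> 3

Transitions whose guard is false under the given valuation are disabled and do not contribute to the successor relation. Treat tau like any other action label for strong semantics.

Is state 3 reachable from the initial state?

Answer: UNREACHABLE

Analysis:
After dropping false guards: 5 live edges.
depth 0: {0}
depth 1: {4}  now seen {0,4}
Reachable = {0,4}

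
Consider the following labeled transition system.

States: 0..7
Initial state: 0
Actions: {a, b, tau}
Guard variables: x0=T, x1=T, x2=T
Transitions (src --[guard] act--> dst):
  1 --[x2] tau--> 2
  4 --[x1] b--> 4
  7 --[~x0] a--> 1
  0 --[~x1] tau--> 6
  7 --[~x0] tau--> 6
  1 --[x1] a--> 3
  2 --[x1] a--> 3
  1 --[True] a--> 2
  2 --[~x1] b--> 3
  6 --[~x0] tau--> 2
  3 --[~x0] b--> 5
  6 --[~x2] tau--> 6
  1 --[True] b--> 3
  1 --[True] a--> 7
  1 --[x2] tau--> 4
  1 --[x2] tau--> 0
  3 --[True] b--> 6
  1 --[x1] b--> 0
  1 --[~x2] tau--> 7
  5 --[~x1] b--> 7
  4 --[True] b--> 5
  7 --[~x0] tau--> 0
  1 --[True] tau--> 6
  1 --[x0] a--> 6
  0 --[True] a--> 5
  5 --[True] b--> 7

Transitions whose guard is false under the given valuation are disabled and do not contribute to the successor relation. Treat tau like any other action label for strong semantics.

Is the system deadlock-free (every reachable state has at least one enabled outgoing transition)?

Reach set: {0,5,7}
  0: a→5  [1 exit(s)]
  5: b→7  [1 exit(s)]
  7: ∅  [deadlock]
trace reaching 7: a·b

Answer: DEADLOCK at state 7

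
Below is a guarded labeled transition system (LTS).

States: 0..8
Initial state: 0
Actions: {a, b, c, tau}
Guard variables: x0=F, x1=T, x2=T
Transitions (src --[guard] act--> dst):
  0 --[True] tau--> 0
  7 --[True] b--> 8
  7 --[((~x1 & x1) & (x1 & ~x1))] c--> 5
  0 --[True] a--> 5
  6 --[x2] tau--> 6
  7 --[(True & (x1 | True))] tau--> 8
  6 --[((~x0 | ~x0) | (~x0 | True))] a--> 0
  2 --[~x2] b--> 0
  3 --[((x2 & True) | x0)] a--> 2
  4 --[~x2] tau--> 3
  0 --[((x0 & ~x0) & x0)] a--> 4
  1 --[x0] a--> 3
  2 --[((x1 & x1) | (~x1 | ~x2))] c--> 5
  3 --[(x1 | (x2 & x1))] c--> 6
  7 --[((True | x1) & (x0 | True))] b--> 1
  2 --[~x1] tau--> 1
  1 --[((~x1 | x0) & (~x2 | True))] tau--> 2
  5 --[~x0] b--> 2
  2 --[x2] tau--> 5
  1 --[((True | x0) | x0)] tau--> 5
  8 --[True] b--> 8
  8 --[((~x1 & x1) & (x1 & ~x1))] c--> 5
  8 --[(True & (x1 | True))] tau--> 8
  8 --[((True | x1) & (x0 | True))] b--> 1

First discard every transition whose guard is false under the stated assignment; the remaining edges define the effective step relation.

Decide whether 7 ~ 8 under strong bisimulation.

Answer: BISIMILAR

Analysis:
Compute ~ classes (split until stable):
  round 0: {{0,1,2,3,4,5,6,7,8}}
  round 1: {{0,6},{1},{2},{3},{4},{5},{7,8}}
  round 2: {{0},{1},{2},{3},{4},{5},{6},{7,8}}
Fixed point at round 3; 8 class(es).
class of 7: {7,8}; class of 8: {7,8}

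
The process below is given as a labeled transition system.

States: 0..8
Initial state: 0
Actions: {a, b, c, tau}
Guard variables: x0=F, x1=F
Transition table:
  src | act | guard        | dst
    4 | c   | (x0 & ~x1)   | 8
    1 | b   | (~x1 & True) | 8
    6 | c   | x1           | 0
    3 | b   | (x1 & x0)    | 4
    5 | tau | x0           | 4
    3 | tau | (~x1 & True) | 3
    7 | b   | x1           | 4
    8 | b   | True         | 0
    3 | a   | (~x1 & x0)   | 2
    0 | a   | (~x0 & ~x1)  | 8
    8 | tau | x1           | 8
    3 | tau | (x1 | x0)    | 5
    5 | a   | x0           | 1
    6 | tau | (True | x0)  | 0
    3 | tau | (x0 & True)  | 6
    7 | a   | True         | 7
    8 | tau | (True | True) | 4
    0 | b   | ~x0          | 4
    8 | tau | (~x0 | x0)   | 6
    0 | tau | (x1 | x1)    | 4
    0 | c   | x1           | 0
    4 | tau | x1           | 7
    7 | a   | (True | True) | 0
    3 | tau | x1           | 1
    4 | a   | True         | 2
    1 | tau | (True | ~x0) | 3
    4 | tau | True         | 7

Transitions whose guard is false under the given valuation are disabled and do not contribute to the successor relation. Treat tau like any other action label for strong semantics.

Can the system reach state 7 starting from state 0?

13 transition(s) survive guard evaluation.
L0 = {0}
L1 = {4,8}  now seen {0,4,8}
L2 = {2,6,7}  now seen {0,2,4,6,7,8}
Reach set: {0,2,4,6,7,8}
trace reaching 7: b·tau

Answer: REACHABLE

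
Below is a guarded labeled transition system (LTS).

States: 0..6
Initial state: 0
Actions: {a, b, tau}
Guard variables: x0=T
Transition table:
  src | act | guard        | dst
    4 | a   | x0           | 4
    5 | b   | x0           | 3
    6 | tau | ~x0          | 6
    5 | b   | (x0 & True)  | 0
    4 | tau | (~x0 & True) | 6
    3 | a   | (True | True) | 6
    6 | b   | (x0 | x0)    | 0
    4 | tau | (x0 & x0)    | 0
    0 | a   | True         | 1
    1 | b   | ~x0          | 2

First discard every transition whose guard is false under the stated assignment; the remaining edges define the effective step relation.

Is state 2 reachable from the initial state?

Answer: UNREACHABLE

Trace:
7 transition(s) survive guard evaluation.
Layer 0: {0}
Layer 1: {1}  now seen {0,1}
R = {0,1}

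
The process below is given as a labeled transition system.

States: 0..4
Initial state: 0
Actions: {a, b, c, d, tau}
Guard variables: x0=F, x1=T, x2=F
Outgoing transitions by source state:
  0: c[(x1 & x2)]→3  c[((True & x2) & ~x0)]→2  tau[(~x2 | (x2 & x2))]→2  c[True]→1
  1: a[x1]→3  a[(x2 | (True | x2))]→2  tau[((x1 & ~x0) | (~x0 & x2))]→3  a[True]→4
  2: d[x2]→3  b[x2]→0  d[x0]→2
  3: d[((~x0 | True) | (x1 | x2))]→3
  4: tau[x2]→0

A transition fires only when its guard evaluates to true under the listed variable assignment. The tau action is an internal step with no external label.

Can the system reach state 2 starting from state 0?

After dropping false guards: 7 live edges.
L0 = {0}
L1 = {1,2}  cumulative {0,1,2}
L2 = {3,4}  cumulative {0,1,2,3,4}
R = {0,1,2,3,4}
Path to 2: tau

Answer: REACHABLE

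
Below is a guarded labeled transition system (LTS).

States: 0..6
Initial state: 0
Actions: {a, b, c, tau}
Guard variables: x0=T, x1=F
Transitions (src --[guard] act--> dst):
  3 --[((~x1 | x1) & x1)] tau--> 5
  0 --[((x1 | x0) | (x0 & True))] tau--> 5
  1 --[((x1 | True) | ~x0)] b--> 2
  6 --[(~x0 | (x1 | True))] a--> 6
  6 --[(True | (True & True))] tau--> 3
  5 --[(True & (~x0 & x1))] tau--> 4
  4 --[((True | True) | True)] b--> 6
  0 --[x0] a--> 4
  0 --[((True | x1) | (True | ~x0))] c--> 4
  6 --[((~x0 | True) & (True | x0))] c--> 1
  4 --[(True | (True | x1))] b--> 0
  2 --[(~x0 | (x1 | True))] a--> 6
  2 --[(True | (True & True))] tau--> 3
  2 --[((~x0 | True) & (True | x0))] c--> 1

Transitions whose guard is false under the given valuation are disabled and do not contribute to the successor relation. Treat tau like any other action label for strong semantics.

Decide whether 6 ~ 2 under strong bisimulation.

Answer: BISIMILAR

Working:
Compute ~ classes (split until stable):
  π0 = {{0,1,2,3,4,5,6}}
  π1 = {{0,2,6},{1,4},{3,5}}
  π2 = {{0},{1,4},{2,6},{3,5}}
  π3 = {{0},{1},{2,6},{3,5},{4}}
5 equivalence class(es) (converged in 4)
[6]={2,6}  [2]={2,6}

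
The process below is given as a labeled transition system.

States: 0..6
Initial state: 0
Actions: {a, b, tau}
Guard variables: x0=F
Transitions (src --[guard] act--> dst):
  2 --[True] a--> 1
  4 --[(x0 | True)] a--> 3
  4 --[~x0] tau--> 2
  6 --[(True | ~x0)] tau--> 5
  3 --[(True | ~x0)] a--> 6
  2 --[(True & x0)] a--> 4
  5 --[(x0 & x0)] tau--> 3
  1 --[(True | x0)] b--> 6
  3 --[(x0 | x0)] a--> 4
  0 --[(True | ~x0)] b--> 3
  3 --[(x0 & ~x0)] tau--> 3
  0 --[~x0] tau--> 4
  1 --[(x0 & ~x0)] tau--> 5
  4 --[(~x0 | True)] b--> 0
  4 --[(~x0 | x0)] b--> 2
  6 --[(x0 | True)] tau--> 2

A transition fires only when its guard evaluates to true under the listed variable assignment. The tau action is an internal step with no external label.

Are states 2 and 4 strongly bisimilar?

Bisimulation quotient by refinement:
  round 0: {{0,1,2,3,4,5,6}}
  round 1: {{0},{1},{2,3},{4},{5},{6}}
  round 2: {{0},{1},{2},{3},{4},{5},{6}}
stable after 3 split(s): 7 block(s)
2∈{2}, 4∈{4}

Answer: NOT BISIMILAR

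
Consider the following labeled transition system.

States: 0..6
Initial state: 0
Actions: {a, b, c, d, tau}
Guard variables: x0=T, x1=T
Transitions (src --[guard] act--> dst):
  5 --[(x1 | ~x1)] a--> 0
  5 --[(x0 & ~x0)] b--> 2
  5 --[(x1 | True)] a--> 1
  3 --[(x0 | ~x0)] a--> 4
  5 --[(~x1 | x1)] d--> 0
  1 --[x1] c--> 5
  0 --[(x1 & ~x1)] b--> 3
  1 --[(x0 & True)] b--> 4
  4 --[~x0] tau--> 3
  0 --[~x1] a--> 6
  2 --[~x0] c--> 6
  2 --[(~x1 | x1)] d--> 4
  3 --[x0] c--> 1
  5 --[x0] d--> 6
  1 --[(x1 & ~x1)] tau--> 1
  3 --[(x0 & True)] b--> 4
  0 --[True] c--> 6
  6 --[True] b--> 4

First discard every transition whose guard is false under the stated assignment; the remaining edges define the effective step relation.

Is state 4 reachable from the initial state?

Answer: REACHABLE

Working:
After dropping false guards: 12 live edges.
L0 = {0}
L1 = {6}  total {0,6}
L2 = {4}  total {0,4,6}
Reach set: {0,4,6}
Path to 4: c·b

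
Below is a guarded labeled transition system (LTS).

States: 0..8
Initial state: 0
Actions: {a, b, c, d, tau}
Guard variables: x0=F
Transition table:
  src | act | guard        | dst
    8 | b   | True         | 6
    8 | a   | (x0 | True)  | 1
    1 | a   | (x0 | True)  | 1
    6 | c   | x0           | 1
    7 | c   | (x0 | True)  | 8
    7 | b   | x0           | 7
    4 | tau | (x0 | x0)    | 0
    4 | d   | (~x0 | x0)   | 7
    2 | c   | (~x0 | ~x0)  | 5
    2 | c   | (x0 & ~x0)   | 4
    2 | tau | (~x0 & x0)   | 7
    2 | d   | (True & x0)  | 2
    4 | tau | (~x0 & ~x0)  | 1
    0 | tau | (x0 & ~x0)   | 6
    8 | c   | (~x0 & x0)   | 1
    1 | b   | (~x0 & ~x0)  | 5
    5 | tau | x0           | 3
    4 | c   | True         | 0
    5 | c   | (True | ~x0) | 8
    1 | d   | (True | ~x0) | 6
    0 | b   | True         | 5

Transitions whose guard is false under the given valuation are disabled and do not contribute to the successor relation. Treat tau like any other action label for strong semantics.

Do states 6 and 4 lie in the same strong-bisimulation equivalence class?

Answer: NOT BISIMILAR

Analysis:
Compute ~ classes (split until stable):
  π0 = {{0,1,2,3,4,5,6,7,8}}
  π1 = {{0},{1},{2,5,7},{3,6},{4},{8}}
  π2 = {{0},{1},{2},{3,6},{4},{5,7},{8}}
Fixed point at round 3; 7 class(es).
6∈{3,6}, 4∈{4}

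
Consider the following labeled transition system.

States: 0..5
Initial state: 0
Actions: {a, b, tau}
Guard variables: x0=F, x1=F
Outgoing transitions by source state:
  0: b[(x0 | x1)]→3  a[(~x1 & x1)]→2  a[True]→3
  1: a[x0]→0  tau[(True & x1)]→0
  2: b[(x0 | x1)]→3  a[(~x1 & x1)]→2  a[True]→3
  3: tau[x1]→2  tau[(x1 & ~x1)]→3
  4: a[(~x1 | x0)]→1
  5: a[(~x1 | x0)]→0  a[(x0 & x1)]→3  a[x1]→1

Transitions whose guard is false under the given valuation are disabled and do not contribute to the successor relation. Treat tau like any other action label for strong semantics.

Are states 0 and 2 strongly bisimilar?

Bisimulation quotient by refinement:
  round 0: {{0,1,2,3,4,5}}
  round 1: {{0,2,4,5},{1,3}}
  round 2: {{0,2,4},{1,3},{5}}
3 equivalence class(es) (converged in 3)
[0]={0,2,4}  [2]={0,2,4}

Answer: BISIMILAR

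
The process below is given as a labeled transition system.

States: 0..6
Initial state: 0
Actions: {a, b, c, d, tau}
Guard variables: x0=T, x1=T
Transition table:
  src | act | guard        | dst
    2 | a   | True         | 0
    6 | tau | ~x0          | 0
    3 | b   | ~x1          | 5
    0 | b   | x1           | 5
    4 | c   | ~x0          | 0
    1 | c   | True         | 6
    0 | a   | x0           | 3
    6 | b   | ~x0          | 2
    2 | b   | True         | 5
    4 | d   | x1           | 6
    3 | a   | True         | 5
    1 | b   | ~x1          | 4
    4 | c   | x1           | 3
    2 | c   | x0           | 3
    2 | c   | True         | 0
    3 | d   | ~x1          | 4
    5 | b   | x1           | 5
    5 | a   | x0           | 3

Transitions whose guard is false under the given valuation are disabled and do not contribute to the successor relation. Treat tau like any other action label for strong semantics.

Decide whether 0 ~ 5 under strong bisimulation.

Answer: BISIMILAR

Trace:
Bisimulation quotient by refinement:
  round 0: {{0,1,2,3,4,5,6}}
  round 1: {{0,5},{1},{2},{3},{4},{6}}
Fixed point at round 2; 6 class(es).
class of 0: {0,5}; class of 5: {0,5}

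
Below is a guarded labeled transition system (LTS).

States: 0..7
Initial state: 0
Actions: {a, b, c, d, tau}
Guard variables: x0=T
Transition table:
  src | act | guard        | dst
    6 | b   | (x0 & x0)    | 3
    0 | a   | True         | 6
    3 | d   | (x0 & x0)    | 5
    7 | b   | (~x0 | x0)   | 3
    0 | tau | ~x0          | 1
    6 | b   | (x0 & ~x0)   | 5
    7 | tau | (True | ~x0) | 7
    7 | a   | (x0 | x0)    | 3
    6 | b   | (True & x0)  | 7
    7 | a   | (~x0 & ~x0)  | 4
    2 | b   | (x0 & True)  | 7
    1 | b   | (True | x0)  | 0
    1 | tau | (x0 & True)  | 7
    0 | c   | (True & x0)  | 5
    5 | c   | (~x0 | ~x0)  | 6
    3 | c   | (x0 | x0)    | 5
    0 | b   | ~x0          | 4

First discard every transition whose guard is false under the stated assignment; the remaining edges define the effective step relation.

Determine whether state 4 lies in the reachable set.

Answer: UNREACHABLE

Trace:
12 transition(s) survive guard evaluation.
Layer 0: {0}
Layer 1: {5,6}  total {0,5,6}
Layer 2: {3,7}  total {0,3,5,6,7}
R = {0,3,5,6,7}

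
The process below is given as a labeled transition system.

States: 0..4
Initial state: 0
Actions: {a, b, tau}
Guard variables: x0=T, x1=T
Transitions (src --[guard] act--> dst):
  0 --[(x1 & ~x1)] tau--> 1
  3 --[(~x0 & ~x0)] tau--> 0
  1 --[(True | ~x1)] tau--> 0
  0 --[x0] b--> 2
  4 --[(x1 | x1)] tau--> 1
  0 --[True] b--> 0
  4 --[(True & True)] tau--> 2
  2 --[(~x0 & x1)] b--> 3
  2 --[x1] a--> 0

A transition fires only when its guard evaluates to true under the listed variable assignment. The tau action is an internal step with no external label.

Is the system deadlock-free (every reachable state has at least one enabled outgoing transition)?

Reachable = {0,2}
  0: b→0  b→2  [deg 2]
  2: a→0  [deg 1]

Answer: DEADLOCK-FREE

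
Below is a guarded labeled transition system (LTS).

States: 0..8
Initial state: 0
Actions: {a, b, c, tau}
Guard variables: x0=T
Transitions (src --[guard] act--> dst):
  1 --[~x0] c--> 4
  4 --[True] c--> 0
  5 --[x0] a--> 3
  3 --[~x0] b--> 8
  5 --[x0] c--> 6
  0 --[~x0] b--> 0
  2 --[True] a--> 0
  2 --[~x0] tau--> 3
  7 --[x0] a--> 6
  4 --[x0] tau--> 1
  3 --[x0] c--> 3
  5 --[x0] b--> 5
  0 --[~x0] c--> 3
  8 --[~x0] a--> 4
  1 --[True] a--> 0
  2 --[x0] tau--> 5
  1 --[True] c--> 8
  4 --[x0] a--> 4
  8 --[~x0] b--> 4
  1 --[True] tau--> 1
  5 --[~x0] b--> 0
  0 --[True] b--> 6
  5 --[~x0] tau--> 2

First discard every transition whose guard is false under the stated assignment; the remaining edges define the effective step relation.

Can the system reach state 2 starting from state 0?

Answer: UNREACHABLE

Trace:
Guard filter leaves 14 enabled edge(s).
L0 = {0}
L1 = {6}  now seen {0,6}
Reachable = {0,6}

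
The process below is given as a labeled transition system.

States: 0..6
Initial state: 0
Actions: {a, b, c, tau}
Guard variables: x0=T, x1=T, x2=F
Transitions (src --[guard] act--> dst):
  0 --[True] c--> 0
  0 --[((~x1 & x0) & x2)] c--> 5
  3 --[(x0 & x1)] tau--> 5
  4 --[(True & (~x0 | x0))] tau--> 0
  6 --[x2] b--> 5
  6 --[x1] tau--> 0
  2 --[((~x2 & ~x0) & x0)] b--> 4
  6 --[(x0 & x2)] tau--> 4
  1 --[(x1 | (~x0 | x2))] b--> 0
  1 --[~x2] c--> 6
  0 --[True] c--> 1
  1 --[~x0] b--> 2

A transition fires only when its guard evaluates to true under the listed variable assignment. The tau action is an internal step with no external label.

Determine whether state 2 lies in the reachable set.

After dropping false guards: 7 live edges.
depth 0: {0}
depth 1: {1}  total {0,1}
depth 2: {6}  total {0,1,6}
Reach set: {0,1,6}

Answer: UNREACHABLE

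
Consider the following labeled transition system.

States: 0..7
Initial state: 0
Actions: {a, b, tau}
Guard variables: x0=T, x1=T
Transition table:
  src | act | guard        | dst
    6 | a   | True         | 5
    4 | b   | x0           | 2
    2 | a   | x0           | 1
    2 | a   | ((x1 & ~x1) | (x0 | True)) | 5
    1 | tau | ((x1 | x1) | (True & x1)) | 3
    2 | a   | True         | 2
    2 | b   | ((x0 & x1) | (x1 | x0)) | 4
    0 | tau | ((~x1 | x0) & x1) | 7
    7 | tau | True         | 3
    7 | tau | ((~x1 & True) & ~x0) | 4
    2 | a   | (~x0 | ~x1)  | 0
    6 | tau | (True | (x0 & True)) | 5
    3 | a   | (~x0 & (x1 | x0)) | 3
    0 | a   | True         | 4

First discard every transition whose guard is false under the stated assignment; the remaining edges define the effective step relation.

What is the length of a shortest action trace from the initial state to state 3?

Answer: 2

Trace:
BFS to 3:
  L0 = {0}
  L1 = {4,7}
  L2 = {2,3}
depth(3)=2, e.g. tau·tau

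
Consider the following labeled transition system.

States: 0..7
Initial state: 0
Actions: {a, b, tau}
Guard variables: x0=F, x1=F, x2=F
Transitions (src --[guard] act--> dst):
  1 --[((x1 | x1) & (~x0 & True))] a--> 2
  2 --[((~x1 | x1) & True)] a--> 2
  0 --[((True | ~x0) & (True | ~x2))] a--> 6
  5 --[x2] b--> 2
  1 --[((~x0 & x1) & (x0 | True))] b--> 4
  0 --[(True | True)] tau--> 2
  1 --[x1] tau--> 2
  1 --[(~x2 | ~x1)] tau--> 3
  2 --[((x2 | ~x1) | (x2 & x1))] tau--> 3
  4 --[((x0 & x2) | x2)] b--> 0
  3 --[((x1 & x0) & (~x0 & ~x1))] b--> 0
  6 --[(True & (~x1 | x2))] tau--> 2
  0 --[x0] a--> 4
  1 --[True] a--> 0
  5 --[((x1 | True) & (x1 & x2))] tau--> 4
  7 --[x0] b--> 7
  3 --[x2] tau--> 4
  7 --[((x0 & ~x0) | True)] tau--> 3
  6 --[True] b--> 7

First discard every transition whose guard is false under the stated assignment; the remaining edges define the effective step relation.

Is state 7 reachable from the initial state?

Guard filter leaves 9 enabled edge(s).
Layer 0: {0}
Layer 1: {2,6}  cumulative {0,2,6}
Layer 2: {3,7}  cumulative {0,2,3,6,7}
Reach set: {0,2,3,6,7}
witness 7: a·b

Answer: REACHABLE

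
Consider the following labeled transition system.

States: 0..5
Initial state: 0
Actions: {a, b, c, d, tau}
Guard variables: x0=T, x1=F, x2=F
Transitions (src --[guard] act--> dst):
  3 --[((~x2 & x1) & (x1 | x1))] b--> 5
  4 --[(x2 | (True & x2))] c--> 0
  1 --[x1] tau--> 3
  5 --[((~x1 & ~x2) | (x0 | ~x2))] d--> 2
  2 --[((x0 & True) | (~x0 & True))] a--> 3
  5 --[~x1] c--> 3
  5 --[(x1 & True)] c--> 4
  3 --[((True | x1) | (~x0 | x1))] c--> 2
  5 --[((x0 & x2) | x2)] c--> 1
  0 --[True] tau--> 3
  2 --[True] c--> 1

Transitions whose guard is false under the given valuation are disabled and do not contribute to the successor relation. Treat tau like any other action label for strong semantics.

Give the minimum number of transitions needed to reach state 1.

Layered search for 1:
  Layer 0: {0}
  Layer 1: {3}
  Layer 2: {2}
  Layer 3: {1}
1 enters at depth 3; path tau·c·c

Answer: 3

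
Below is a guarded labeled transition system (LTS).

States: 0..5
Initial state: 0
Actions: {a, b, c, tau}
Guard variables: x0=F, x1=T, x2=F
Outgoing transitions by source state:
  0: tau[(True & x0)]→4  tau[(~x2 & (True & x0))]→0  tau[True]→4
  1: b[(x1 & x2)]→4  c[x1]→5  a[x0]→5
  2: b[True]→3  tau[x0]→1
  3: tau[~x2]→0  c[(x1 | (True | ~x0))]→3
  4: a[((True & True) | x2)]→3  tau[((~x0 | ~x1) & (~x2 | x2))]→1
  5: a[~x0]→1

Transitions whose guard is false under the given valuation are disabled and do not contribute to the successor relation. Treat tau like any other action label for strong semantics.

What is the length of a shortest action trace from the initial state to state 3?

Answer: 2

Analysis:
Breadth-first toward 3:
  Layer 0: {0}
  Layer 1: {4}
  Layer 2: {1,3}
depth(3)=2, e.g. tau·a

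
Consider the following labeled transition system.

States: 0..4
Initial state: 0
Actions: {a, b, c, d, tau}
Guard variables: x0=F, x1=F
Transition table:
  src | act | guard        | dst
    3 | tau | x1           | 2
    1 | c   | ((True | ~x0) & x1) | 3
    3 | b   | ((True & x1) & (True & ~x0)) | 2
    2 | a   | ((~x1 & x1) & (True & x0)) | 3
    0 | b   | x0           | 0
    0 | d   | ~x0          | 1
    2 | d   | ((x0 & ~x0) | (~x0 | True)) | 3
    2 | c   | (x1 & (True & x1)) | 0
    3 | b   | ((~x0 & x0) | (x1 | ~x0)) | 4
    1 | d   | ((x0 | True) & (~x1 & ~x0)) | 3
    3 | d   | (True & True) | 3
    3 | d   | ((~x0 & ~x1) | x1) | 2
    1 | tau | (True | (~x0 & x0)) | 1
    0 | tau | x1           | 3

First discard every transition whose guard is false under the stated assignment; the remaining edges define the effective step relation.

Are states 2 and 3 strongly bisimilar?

Bisimulation quotient by refinement:
  round 0: {{0,1,2,3,4}}
  round 1: {{0,2},{1},{3},{4}}
  round 2: {{0},{1},{2},{3},{4}}
5 equivalence class(es) (converged in 3)
class of 2: {2}; class of 3: {3}

Answer: NOT BISIMILAR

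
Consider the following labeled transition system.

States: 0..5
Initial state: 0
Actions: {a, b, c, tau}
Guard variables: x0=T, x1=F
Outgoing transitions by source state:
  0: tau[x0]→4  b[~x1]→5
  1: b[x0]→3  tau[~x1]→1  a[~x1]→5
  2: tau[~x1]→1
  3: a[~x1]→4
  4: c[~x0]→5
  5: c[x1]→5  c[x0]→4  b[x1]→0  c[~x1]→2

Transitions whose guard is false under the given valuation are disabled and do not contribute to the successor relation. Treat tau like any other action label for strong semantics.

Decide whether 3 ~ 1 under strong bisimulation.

Answer: NOT BISIMILAR

Analysis:
Bisimulation quotient by refinement:
  P[0] = {{0,1,2,3,4,5}}
  P[1] = {{0},{1},{2},{3},{4},{5}}
stable after 2 split(s): 6 block(s)
class of 3: {3}; class of 1: {1}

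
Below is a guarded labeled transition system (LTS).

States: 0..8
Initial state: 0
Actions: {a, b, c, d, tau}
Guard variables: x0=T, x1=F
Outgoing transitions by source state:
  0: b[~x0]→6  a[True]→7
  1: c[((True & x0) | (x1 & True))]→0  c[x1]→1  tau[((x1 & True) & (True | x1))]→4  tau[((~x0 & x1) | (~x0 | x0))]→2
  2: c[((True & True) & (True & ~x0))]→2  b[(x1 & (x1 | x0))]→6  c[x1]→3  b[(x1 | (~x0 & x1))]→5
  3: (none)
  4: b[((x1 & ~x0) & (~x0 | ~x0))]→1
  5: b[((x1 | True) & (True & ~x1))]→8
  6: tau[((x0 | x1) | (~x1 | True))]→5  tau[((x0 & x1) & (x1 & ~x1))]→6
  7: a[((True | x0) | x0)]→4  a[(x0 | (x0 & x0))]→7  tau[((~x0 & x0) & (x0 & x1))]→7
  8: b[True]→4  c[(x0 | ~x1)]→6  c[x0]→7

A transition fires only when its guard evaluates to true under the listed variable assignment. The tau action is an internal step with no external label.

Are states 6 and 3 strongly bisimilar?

Answer: NOT BISIMILAR

Trace:
Bisimulation quotient by refinement:
  P[0] = {{0,1,2,3,4,5,6,7,8}}
  P[1] = {{0,7},{1},{2,3,4},{5},{6},{8}}
  P[2] = {{0},{1},{2,3,4},{5},{6},{7},{8}}
7 equivalence class(es) (converged in 3)
6∈{6}, 3∈{2,3,4}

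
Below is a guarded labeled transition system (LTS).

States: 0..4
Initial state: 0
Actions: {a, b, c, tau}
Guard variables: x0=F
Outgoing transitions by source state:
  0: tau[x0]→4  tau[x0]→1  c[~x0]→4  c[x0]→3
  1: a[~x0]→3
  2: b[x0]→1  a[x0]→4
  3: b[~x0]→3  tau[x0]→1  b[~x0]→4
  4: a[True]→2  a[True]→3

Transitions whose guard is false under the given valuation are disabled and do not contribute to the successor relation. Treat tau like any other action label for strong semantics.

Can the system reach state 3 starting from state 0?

Answer: REACHABLE

Working:
After dropping false guards: 6 live edges.
Layer 0: {0}
Layer 1: {4}  cumulative {0,4}
Layer 2: {2,3}  cumulative {0,2,3,4}
Reach set: {0,2,3,4}
Path to 3: c·a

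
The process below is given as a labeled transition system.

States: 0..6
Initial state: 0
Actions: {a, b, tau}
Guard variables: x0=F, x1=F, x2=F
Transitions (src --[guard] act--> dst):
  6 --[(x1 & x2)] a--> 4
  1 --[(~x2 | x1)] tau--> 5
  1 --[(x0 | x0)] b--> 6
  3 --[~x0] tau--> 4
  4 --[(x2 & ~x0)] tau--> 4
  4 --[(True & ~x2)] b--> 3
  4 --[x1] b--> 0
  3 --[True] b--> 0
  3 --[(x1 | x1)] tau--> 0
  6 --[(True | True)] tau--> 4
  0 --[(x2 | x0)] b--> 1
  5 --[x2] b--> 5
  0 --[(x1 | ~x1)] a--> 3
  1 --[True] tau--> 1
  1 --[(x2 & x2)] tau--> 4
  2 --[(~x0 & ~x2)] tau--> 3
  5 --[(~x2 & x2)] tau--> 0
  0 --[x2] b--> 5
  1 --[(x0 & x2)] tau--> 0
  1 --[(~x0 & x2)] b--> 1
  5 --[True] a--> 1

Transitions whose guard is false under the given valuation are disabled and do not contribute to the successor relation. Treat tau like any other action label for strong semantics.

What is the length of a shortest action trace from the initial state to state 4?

Answer: 2

Working:
Breadth-first toward 4:
  depth 0: {0}
  depth 1: {3}
  depth 2: {4}
first hit 4 at d=2 via a·tau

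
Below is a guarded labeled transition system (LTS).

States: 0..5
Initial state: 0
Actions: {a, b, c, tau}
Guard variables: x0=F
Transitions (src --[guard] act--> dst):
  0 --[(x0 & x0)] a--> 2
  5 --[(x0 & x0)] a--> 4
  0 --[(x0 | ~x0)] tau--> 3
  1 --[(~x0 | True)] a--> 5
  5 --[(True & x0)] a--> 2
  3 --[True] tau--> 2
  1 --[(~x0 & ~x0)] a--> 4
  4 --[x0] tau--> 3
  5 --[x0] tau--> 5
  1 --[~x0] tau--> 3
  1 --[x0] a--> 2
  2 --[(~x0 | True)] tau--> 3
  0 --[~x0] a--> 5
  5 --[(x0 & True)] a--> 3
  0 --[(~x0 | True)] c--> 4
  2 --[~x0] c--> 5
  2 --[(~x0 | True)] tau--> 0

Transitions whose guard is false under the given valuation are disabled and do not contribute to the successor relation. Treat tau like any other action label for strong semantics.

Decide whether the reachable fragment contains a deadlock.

Answer: DEADLOCK at state 4

Analysis:
Reach set: {0,2,3,4,5}
  0: a→5  c→4  tau→3  [deg 3]
  2: c→5  tau→0  tau→3  [deg 3]
  3: tau→2  [deg 1]
  4: ∅  [no exit]
  5: ∅  [no exit]
Path to 4: c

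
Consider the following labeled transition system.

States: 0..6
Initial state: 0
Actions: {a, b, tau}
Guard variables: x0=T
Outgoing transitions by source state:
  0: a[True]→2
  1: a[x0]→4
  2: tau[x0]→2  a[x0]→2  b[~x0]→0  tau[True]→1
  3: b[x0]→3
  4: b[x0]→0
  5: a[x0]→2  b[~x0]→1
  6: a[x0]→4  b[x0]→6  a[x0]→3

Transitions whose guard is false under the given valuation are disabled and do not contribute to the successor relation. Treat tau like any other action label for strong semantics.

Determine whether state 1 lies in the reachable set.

Answer: REACHABLE

Working:
After dropping false guards: 11 live edges.
L0 = {0}
L1 = {2}  total {0,2}
L2 = {1}  total {0,1,2}
L3 = {4}  total {0,1,2,4}
Reachable = {0,1,2,4}
witness 1: a·tau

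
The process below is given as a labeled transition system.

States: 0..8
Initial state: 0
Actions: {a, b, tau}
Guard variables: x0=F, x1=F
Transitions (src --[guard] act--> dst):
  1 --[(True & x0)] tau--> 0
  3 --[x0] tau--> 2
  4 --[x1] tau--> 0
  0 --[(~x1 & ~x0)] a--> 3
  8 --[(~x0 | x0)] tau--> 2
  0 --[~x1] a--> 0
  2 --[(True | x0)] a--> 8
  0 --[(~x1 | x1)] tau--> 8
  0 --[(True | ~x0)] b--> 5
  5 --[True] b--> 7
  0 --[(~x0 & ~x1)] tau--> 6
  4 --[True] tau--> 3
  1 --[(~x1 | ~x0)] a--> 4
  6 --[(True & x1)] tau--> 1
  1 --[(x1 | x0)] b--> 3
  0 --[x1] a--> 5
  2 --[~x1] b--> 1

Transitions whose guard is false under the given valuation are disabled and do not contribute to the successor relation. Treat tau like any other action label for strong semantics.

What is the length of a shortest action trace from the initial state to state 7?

Answer: 2

Analysis:
BFS to 7:
  Layer 0: {0}
  Layer 1: {3,5,6,8}
  Layer 2: {2,7}
7 enters at depth 2; path b·b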